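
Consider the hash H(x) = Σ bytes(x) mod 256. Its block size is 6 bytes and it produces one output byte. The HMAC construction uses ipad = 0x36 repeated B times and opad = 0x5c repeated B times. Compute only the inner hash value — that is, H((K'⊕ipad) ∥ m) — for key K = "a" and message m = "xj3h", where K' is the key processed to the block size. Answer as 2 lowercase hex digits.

e2

Key "a" = 61 is 1 byte ≤ B = 6; zero-pad to 6 bytes: K' = 61 00 00 00 00 00.
K' ⊕ ipad = 57 36 36 36 36 36.
Inner input = 57 36 36 36 36 36 ∥ 78 6a 33 68.
Inner hash: sum = 87+54+54+54+54+54+120+106+51+104 = 738; mod 256 = 226 → e2.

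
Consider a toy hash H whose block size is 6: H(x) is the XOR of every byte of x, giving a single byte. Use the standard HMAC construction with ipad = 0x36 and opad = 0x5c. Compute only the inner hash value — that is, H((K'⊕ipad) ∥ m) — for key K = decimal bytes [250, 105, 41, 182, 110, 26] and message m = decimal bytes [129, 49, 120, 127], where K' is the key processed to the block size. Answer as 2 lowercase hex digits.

cf

Key decimal bytes [250, 105, 41, 182, 110, 26] = fa 69 29 b6 6e 1a is exactly B = 6 bytes: K' = fa 69 29 b6 6e 1a.
K' ⊕ ipad = cc 5f 1f 80 58 2c.
Inner input = cc 5f 1f 80 58 2c ∥ 81 31 78 7f.
Inner hash: XOR cc⊕5f⊕1f⊕80⊕58⊕2c⊕81⊕31⊕78⊕7f = cf.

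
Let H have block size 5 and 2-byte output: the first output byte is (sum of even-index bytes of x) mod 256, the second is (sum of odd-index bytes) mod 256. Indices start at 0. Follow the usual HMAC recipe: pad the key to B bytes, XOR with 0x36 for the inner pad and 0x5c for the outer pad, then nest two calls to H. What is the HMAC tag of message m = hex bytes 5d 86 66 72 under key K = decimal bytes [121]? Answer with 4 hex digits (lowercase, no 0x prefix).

Key decimal bytes [121] = 79 is 1 byte ≤ B = 5; zero-pad to 5 bytes: K' = 79 00 00 00 00.
K' ⊕ ipad = 4f 36 36 36 36.  K' ⊕ opad = 25 5c 5c 5c 5c.
Inner input = (K'⊕ipad) ∥ m = 4f 36 36 36 36 ∥ 5d 86 66 72.
Inner hash: even-index sum = 435 mod 256 = 179; odd-index sum = 303 mod 256 = 47 → b3 2f.
Outer input = (K'⊕opad) ∥ inner = 25 5c 5c 5c 5c ∥ b3 2f.
Outer hash (tag): even-index sum = 268 mod 256 = 12; odd-index sum = 363 mod 256 = 107 → 0c 6b.

0c6b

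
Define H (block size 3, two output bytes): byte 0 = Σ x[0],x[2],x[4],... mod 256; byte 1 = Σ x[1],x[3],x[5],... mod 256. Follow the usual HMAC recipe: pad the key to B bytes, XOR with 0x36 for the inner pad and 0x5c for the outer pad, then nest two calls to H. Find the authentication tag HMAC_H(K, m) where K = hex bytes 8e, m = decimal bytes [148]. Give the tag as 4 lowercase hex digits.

f84a

Key hex bytes 8e is 1 byte ≤ B = 3; zero-pad to 3 bytes: K' = 8e 00 00.
K' ⊕ ipad = b8 36 36.  K' ⊕ opad = d2 5c 5c.
Inner input = (K'⊕ipad) ∥ m = b8 36 36 ∥ 94.
Inner hash: even-index sum = 238 mod 256 = 238; odd-index sum = 202 mod 256 = 202 → ee ca.
Outer input = (K'⊕opad) ∥ inner = d2 5c 5c ∥ ee ca.
Outer hash (tag): even-index sum = 504 mod 256 = 248; odd-index sum = 330 mod 256 = 74 → f8 4a.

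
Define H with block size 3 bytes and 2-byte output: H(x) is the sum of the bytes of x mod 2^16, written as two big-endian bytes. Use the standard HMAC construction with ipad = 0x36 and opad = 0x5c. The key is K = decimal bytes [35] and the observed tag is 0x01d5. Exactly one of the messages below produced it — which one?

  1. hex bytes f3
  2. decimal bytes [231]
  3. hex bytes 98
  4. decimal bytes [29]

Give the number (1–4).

4

Key decimal bytes [35] = 23 is 1 byte ≤ B = 3; zero-pad to 3 bytes: K' = 23 00 00.
K' ⊕ ipad = 15 36 36; K' ⊕ opad = 7f 5c 5c.
m1: inner = H(15 36 36 f3) = 01 74; tag = H(7f 5c 5c 01 74) = 01ac
m2: inner = H(15 36 36 e7) = 01 68; tag = H(7f 5c 5c 01 68) = 01a0
m3: inner = H(15 36 36 98) = 01 19; tag = H(7f 5c 5c 01 19) = 0151
m4: inner = H(15 36 36 1d) = 00 9e; tag = H(7f 5c 5c 00 9e) = 01d5 ← matches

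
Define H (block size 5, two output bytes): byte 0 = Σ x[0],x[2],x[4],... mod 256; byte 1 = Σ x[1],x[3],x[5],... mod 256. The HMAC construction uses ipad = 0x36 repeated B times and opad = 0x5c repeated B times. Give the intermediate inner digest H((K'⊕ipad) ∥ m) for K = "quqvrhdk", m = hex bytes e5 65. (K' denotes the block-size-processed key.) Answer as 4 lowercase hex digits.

Key "quqvrhdk" = 71 75 71 76 72 68 64 6b is 8 bytes > B = 5, so hash it first: H(key) = b8 be, then zero-pad to 5 bytes: K' = b8 be 00 00 00.
K' ⊕ ipad = 8e 88 36 36 36.
Inner input = 8e 88 36 36 36 ∥ e5 65.
Inner hash: even-index sum = 351 mod 256 = 95; odd-index sum = 419 mod 256 = 163 → 5f a3.

5fa3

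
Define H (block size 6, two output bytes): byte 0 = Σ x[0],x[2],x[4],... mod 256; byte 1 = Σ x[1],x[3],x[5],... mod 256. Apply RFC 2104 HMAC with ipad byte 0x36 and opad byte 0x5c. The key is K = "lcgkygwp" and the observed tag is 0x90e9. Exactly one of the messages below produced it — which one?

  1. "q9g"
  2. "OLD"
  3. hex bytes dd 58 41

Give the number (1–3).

Key "lcgkygwp" = 6c 63 67 6b 79 67 77 70 is 8 bytes > B = 6, so hash it first: H(key) = c3 a5, then zero-pad to 6 bytes: K' = c3 a5 00 00 00 00.
K' ⊕ ipad = f5 93 36 36 36 36; K' ⊕ opad = 9f f9 5c 5c 5c 5c.
m1: inner = H(f5 93 36 36 36 36 71 39 67) = 39 38; tag = H(9f f9 5c 5c 5c 5c 39 38) = 90e9 ← matches
m2: inner = H(f5 93 36 36 36 36 4f 4c 44) = f4 4b; tag = H(9f f9 5c 5c 5c 5c f4 4b) = 4bfc
m3: inner = H(f5 93 36 36 36 36 dd 58 41) = 7f 57; tag = H(9f f9 5c 5c 5c 5c 7f 57) = d608

1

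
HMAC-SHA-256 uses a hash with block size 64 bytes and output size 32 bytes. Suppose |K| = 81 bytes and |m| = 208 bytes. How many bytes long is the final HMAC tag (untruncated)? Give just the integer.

The tag is one SHA-256 digest: 32 bytes.

32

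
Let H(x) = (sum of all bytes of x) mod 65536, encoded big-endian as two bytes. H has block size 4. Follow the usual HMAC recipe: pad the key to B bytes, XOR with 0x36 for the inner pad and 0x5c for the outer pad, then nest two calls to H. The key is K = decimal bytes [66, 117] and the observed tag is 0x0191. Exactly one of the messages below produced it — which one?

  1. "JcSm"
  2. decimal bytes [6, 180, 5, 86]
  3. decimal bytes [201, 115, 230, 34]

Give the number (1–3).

1

Key decimal bytes [66, 117] = 42 75 is 2 bytes ≤ B = 4; zero-pad to 4 bytes: K' = 42 75 00 00.
K' ⊕ ipad = 74 43 36 36; K' ⊕ opad = 1e 29 5c 5c.
m1: inner = H(74 43 36 36 4a 63 53 6d) = 02 90; tag = H(1e 29 5c 5c 02 90) = 0191 ← matches
m2: inner = H(74 43 36 36 06 b4 05 56) = 02 38; tag = H(1e 29 5c 5c 02 38) = 0139
m3: inner = H(74 43 36 36 c9 73 e6 22) = 03 67; tag = H(1e 29 5c 5c 03 67) = 0169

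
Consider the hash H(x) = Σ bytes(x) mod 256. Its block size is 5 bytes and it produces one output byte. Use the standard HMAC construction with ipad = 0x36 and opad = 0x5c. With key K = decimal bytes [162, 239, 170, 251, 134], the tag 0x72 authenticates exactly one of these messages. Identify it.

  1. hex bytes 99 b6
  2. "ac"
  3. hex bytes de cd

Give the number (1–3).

Key decimal bytes [162, 239, 170, 251, 134] = a2 ef aa fb 86 is exactly B = 5 bytes: K' = a2 ef aa fb 86.
K' ⊕ ipad = 94 d9 9c cd b0; K' ⊕ opad = fe b3 f6 a7 da.
m1: inner = H(94 d9 9c cd b0 99 b6) = d5; tag = H(fe b3 f6 a7 da d5) = fd
m2: inner = H(94 d9 9c cd b0 61 63) = 4a; tag = H(fe b3 f6 a7 da 4a) = 72 ← matches
m3: inner = H(94 d9 9c cd b0 de cd) = 31; tag = H(fe b3 f6 a7 da 31) = 59

2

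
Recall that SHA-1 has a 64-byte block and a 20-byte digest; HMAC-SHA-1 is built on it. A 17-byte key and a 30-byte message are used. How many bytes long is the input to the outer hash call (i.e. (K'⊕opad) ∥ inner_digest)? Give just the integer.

84

Key is 17 ≤ 64 bytes, zero-padded: |K'| = 64.
Outer input = (K'⊕opad) ∥ H(inner) → 64 + 20 = 84 bytes.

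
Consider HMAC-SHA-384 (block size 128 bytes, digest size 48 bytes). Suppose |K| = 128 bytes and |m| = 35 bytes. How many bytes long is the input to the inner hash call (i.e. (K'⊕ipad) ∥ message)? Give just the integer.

163

Key is 128 ≤ 128 bytes, zero-padded: |K'| = 128.
Inner input = (K'⊕ipad) ∥ m → 128 + 35 = 163 bytes.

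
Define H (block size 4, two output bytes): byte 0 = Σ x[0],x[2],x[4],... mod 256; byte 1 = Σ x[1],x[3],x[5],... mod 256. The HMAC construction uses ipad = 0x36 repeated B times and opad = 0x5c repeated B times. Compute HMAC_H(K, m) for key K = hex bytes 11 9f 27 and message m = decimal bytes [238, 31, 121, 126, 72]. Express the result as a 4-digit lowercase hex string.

af9b

Key hex bytes 11 9f 27 is 3 bytes ≤ B = 4; zero-pad to 4 bytes: K' = 11 9f 27 00.
K' ⊕ ipad = 27 a9 11 36.  K' ⊕ opad = 4d c3 7b 5c.
Inner input = (K'⊕ipad) ∥ m = 27 a9 11 36 ∥ ee 1f 79 7e 48.
Inner hash: even-index sum = 487 mod 256 = 231; odd-index sum = 380 mod 256 = 124 → e7 7c.
Outer input = (K'⊕opad) ∥ inner = 4d c3 7b 5c ∥ e7 7c.
Outer hash (tag): even-index sum = 431 mod 256 = 175; odd-index sum = 411 mod 256 = 155 → af 9b.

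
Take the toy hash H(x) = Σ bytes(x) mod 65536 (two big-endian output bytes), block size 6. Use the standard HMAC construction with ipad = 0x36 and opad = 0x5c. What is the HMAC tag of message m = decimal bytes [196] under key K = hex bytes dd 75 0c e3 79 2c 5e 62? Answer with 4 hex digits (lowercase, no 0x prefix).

Key hex bytes dd 75 0c e3 79 2c 5e 62 is 8 bytes > B = 6, so hash it first: H(key) = 03 a6, then zero-pad to 6 bytes: K' = 03 a6 00 00 00 00.
K' ⊕ ipad = 35 90 36 36 36 36.  K' ⊕ opad = 5f fa 5c 5c 5c 5c.
Inner input = (K'⊕ipad) ∥ m = 35 90 36 36 36 36 ∥ c4.
Inner hash: sum = 53+144+54+54+54+54+196 = 609 → 02 61.
Outer input = (K'⊕opad) ∥ inner = 5f fa 5c 5c 5c 5c ∥ 02 61.
Outer hash (tag): sum = 95+250+92+92+92+92+2+97 = 812 → 03 2c.

032c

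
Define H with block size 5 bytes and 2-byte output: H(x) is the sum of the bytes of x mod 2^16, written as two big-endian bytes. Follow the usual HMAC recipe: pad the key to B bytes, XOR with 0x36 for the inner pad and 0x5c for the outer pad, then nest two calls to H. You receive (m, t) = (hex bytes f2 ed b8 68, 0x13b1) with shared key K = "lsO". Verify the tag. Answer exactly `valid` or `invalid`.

Key "lsO" = 6c 73 4f is 3 bytes ≤ B = 5; zero-pad to 5 bytes: K' = 6c 73 4f 00 00.
K' ⊕ ipad = 5a 45 79 36 36; K' ⊕ opad = 30 2f 13 5c 5c.
Inner hash: sum = 90+69+121+54+54+242+237+184+104 = 1155 → 04 83.
Outer hash (recomputed tag): sum = 48+47+19+92+92+4+131 = 433 → 01 b1.
Recomputed tag = 01b1; claimed = 13b1 → mismatch.

invalid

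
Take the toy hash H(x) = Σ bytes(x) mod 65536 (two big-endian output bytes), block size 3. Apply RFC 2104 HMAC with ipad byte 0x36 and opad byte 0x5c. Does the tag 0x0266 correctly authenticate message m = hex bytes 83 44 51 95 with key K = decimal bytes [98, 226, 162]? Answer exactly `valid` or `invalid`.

Key decimal bytes [98, 226, 162] = 62 e2 a2 is exactly B = 3 bytes: K' = 62 e2 a2.
K' ⊕ ipad = 54 d4 94; K' ⊕ opad = 3e be fe.
Inner hash: sum = 84+212+148+131+68+81+149 = 873 → 03 69.
Outer hash (recomputed tag): sum = 62+190+254+3+105 = 614 → 02 66.
Recomputed tag = 0266; claimed = 0266 → match.

valid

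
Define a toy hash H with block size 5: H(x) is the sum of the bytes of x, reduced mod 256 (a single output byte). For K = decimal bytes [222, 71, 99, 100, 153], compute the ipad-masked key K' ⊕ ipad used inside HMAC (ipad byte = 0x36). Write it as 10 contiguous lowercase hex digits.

e8715552af

Key decimal bytes [222, 71, 99, 100, 153] = de 47 63 64 99 is exactly B = 5 bytes: K' = de 47 63 64 99.
XOR each byte with 0x36: de⊕36=e8, 47⊕36=71, 63⊕36=55, 64⊕36=52, 99⊕36=af.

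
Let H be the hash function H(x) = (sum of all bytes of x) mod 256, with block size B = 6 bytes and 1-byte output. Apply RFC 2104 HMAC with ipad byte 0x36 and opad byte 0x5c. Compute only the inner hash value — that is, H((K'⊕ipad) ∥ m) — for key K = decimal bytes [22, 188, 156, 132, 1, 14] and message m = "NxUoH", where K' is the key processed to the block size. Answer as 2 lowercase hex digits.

Key decimal bytes [22, 188, 156, 132, 1, 14] = 16 bc 9c 84 01 0e is exactly B = 6 bytes: K' = 16 bc 9c 84 01 0e.
K' ⊕ ipad = 20 8a aa b2 37 38.
Inner input = 20 8a aa b2 37 38 ∥ 4e 78 55 6f 48.
Inner hash: sum = 32+138+170+178+55+56+78+120+85+111+72 = 1095; mod 256 = 71 → 47.

47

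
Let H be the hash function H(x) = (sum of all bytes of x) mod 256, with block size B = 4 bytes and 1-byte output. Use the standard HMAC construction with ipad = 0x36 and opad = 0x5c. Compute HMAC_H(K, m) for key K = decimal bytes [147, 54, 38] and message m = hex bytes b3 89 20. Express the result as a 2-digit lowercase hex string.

56

Key decimal bytes [147, 54, 38] = 93 36 26 is 3 bytes ≤ B = 4; zero-pad to 4 bytes: K' = 93 36 26 00.
K' ⊕ ipad = a5 00 10 36.  K' ⊕ opad = cf 6a 7a 5c.
Inner input = (K'⊕ipad) ∥ m = a5 00 10 36 ∥ b3 89 20.
Inner hash: sum = 165+0+16+54+179+137+32 = 583; mod 256 = 71 → 47.
Outer input = (K'⊕opad) ∥ inner = cf 6a 7a 5c ∥ 47.
Outer hash (tag): sum = 207+106+122+92+71 = 598; mod 256 = 86 → 56.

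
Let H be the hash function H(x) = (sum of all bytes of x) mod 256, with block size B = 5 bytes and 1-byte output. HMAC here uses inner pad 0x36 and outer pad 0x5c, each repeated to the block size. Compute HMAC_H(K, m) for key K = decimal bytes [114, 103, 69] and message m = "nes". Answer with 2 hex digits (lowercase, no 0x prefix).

f4

Key decimal bytes [114, 103, 69] = 72 67 45 is 3 bytes ≤ B = 5; zero-pad to 5 bytes: K' = 72 67 45 00 00.
K' ⊕ ipad = 44 51 73 36 36.  K' ⊕ opad = 2e 3b 19 5c 5c.
Inner input = (K'⊕ipad) ∥ m = 44 51 73 36 36 ∥ 6e 65 73.
Inner hash: sum = 68+81+115+54+54+110+101+115 = 698; mod 256 = 186 → ba.
Outer input = (K'⊕opad) ∥ inner = 2e 3b 19 5c 5c ∥ ba.
Outer hash (tag): sum = 46+59+25+92+92+186 = 500; mod 256 = 244 → f4.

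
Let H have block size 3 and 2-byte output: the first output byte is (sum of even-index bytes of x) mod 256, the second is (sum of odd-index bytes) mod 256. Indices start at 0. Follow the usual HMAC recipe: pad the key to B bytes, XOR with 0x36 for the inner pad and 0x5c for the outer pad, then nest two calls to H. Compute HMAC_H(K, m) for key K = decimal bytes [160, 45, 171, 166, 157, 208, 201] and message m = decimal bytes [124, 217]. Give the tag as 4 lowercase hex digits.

Key decimal bytes [160, 45, 171, 166, 157, 208, 201] = a0 2d ab a6 9d d0 c9 is 7 bytes > B = 3, so hash it first: H(key) = b1 a3, then zero-pad to 3 bytes: K' = b1 a3 00.
K' ⊕ ipad = 87 95 36.  K' ⊕ opad = ed ff 5c.
Inner input = (K'⊕ipad) ∥ m = 87 95 36 ∥ 7c d9.
Inner hash: even-index sum = 406 mod 256 = 150; odd-index sum = 273 mod 256 = 17 → 96 11.
Outer input = (K'⊕opad) ∥ inner = ed ff 5c ∥ 96 11.
Outer hash (tag): even-index sum = 346 mod 256 = 90; odd-index sum = 405 mod 256 = 149 → 5a 95.

5a95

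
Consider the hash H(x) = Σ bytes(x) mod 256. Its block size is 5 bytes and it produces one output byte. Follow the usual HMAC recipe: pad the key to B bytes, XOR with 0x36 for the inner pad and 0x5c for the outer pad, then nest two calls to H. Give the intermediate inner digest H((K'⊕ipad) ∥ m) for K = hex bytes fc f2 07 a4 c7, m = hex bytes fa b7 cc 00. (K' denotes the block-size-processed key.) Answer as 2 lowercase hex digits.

bf

Key hex bytes fc f2 07 a4 c7 is exactly B = 5 bytes: K' = fc f2 07 a4 c7.
K' ⊕ ipad = ca c4 31 92 f1.
Inner input = ca c4 31 92 f1 ∥ fa b7 cc 00.
Inner hash: sum = 202+196+49+146+241+250+183+204+0 = 1471; mod 256 = 191 → bf.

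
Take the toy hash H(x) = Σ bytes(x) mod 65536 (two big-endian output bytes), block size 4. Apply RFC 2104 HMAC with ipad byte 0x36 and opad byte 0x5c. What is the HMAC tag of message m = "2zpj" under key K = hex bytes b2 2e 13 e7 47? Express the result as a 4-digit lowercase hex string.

Key hex bytes b2 2e 13 e7 47 is 5 bytes > B = 4, so hash it first: H(key) = 02 21, then zero-pad to 4 bytes: K' = 02 21 00 00.
K' ⊕ ipad = 34 17 36 36.  K' ⊕ opad = 5e 7d 5c 5c.
Inner input = (K'⊕ipad) ∥ m = 34 17 36 36 ∥ 32 7a 70 6a.
Inner hash: sum = 52+23+54+54+50+122+112+106 = 573 → 02 3d.
Outer input = (K'⊕opad) ∥ inner = 5e 7d 5c 5c ∥ 02 3d.
Outer hash (tag): sum = 94+125+92+92+2+61 = 466 → 01 d2.

01d2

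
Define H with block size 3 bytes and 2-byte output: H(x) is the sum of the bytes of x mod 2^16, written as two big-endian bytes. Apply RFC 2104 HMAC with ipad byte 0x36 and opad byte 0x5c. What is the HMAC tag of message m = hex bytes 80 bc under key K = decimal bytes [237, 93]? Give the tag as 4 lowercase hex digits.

Key decimal bytes [237, 93] = ed 5d is 2 bytes ≤ B = 3; zero-pad to 3 bytes: K' = ed 5d 00.
K' ⊕ ipad = db 6b 36.  K' ⊕ opad = b1 01 5c.
Inner input = (K'⊕ipad) ∥ m = db 6b 36 ∥ 80 bc.
Inner hash: sum = 219+107+54+128+188 = 696 → 02 b8.
Outer input = (K'⊕opad) ∥ inner = b1 01 5c ∥ 02 b8.
Outer hash (tag): sum = 177+1+92+2+184 = 456 → 01 c8.

01c8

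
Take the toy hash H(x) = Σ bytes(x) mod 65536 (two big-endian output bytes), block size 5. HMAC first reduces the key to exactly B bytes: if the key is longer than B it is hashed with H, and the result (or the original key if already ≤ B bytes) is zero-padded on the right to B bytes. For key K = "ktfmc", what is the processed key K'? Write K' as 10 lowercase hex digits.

6b74666d63

Key "ktfmc" = 6b 74 66 6d 63 is exactly B = 5 bytes: K' = 6b 74 66 6d 63.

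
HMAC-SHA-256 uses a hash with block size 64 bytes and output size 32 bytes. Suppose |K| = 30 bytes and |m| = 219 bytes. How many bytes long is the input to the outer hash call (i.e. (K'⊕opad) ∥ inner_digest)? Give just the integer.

Key is 30 ≤ 64 bytes, zero-padded: |K'| = 64.
Outer input = (K'⊕opad) ∥ H(inner) → 64 + 32 = 96 bytes.

96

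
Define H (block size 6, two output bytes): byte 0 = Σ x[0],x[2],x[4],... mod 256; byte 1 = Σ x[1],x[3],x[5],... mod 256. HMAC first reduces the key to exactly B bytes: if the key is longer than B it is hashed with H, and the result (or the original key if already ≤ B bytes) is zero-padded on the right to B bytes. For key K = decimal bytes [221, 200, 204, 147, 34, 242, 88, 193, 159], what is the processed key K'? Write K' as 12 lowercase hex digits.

c20e00000000

|K| = 9 > B = 6, so first hash the key.
H(K): even-index sum = 706 mod 256 = 194; odd-index sum = 782 mod 256 = 14 → c2 0e.
Zero-pad H(K) = c2 0e to 6 bytes: K' = c2 0e 00 00 00 00.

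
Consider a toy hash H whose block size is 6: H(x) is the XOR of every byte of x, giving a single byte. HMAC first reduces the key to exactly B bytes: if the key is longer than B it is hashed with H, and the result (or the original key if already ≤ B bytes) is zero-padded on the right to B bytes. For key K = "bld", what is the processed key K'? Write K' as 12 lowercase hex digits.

Key "bld" = 62 6c 64 is 3 bytes ≤ B = 6; zero-pad to 6 bytes: K' = 62 6c 64 00 00 00.

626c64000000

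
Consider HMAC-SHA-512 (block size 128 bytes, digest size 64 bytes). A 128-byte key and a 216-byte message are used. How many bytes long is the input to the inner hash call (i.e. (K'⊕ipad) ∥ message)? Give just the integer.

344

Key is 128 ≤ 128 bytes, zero-padded: |K'| = 128.
Inner input = (K'⊕ipad) ∥ m → 128 + 216 = 344 bytes.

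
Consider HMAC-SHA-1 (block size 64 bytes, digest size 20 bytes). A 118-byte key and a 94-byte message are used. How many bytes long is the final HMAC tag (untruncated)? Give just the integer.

20

The tag is one SHA-1 digest: 20 bytes.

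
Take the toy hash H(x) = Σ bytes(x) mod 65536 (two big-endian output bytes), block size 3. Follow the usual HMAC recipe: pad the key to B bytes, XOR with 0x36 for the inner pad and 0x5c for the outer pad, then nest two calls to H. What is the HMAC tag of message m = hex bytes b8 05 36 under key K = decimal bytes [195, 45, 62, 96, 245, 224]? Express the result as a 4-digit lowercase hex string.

01ae

Key decimal bytes [195, 45, 62, 96, 245, 224] = c3 2d 3e 60 f5 e0 is 6 bytes > B = 3, so hash it first: H(key) = 03 63, then zero-pad to 3 bytes: K' = 03 63 00.
K' ⊕ ipad = 35 55 36.  K' ⊕ opad = 5f 3f 5c.
Inner input = (K'⊕ipad) ∥ m = 35 55 36 ∥ b8 05 36.
Inner hash: sum = 53+85+54+184+5+54 = 435 → 01 b3.
Outer input = (K'⊕opad) ∥ inner = 5f 3f 5c ∥ 01 b3.
Outer hash (tag): sum = 95+63+92+1+179 = 430 → 01 ae.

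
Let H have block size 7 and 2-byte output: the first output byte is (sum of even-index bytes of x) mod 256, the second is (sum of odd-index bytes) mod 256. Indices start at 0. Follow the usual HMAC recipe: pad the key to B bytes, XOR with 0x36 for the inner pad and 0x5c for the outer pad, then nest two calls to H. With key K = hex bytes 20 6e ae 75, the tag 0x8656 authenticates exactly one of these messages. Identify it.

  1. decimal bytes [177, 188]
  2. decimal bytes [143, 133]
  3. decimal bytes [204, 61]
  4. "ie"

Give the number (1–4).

2

Key hex bytes 20 6e ae 75 is 4 bytes ≤ B = 7; zero-pad to 7 bytes: K' = 20 6e ae 75 00 00 00.
K' ⊕ ipad = 16 58 98 43 36 36 36; K' ⊕ opad = 7c 32 f2 29 5c 5c 5c.
m1: inner = H(16 58 98 43 36 36 36 b1 bc) = d6 82; tag = H(7c 32 f2 29 5c 5c 5c d6 82) = a88d
m2: inner = H(16 58 98 43 36 36 36 8f 85) = 9f 60; tag = H(7c 32 f2 29 5c 5c 5c 9f 60) = 8656 ← matches
m3: inner = H(16 58 98 43 36 36 36 cc 3d) = 57 9d; tag = H(7c 32 f2 29 5c 5c 5c 57 9d) = c30e
m4: inner = H(16 58 98 43 36 36 36 69 65) = 7f 3a; tag = H(7c 32 f2 29 5c 5c 5c 7f 3a) = 6036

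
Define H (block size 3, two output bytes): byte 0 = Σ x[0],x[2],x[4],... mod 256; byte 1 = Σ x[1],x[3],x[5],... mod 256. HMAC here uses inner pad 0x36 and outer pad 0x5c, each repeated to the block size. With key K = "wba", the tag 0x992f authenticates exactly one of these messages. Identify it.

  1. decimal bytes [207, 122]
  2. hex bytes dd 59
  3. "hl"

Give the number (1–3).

Key "wba" = 77 62 61 is exactly B = 3 bytes: K' = 77 62 61.
K' ⊕ ipad = 41 54 57; K' ⊕ opad = 2b 3e 3d.
m1: inner = H(41 54 57 cf 7a) = 12 23; tag = H(2b 3e 3d 12 23) = 8b50
m2: inner = H(41 54 57 dd 59) = f1 31; tag = H(2b 3e 3d f1 31) = 992f ← matches
m3: inner = H(41 54 57 68 6c) = 04 bc; tag = H(2b 3e 3d 04 bc) = 2442

2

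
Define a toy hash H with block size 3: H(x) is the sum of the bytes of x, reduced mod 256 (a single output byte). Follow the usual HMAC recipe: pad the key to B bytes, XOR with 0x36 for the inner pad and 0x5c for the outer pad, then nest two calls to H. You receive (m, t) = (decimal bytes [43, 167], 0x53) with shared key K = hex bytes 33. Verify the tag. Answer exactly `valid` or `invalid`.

Key hex bytes 33 is 1 byte ≤ B = 3; zero-pad to 3 bytes: K' = 33 00 00.
K' ⊕ ipad = 05 36 36; K' ⊕ opad = 6f 5c 5c.
Inner hash: sum = 5+54+54+43+167 = 323; mod 256 = 67 → 43.
Outer hash (recomputed tag): sum = 111+92+92+67 = 362; mod 256 = 106 → 6a.
Recomputed tag = 6a; claimed = 53 → mismatch.

invalid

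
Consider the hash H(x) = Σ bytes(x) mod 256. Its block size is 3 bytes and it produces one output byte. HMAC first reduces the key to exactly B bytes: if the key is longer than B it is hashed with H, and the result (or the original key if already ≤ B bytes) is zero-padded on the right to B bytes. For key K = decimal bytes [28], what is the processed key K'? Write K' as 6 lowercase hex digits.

1c0000

Key decimal bytes [28] = 1c is 1 byte ≤ B = 3; zero-pad to 3 bytes: K' = 1c 00 00.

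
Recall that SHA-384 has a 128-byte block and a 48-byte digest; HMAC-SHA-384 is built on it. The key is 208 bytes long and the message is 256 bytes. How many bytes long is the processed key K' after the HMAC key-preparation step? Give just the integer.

Key is 208 > 128 bytes, so it is hashed to 48 bytes then zero-padded to 128: |K'| = 128.

128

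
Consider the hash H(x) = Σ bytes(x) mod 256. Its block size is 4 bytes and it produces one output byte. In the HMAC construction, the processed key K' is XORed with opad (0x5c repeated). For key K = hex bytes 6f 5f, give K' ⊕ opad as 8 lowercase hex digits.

33035c5c

Key hex bytes 6f 5f is 2 bytes ≤ B = 4; zero-pad to 4 bytes: K' = 6f 5f 00 00.
XOR each byte with 0x5c: 6f⊕5c=33, 5f⊕5c=03, 00⊕5c=5c, 00⊕5c=5c.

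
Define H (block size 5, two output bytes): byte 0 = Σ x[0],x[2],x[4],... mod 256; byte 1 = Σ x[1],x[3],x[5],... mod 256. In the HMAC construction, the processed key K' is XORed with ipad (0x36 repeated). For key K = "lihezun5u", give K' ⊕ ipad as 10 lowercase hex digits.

074e363636

Key "lihezun5u" = 6c 69 68 65 7a 75 6e 35 75 is 9 bytes > B = 5, so hash it first: H(key) = 31 78, then zero-pad to 5 bytes: K' = 31 78 00 00 00.
XOR each byte with 0x36: 31⊕36=07, 78⊕36=4e, 00⊕36=36, 00⊕36=36, 00⊕36=36.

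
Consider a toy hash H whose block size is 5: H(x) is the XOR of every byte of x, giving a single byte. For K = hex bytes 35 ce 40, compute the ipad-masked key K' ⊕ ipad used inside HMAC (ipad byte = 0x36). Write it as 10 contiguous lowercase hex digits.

03f8763636

Key hex bytes 35 ce 40 is 3 bytes ≤ B = 5; zero-pad to 5 bytes: K' = 35 ce 40 00 00.
XOR each byte with 0x36: 35⊕36=03, ce⊕36=f8, 40⊕36=76, 00⊕36=36, 00⊕36=36.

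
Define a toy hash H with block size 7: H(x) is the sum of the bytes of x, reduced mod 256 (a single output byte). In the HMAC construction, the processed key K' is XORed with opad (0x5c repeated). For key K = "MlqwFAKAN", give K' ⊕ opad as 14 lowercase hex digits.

Key "MlqwFAKAN" = 4d 6c 71 77 46 41 4b 41 4e is 9 bytes > B = 7, so hash it first: H(key) = 02, then zero-pad to 7 bytes: K' = 02 00 00 00 00 00 00.
XOR each byte with 0x5c: 02⊕5c=5e, 00⊕5c=5c, 00⊕5c=5c, 00⊕5c=5c, 00⊕5c=5c, 00⊕5c=5c, 00⊕5c=5c.

5e5c5c5c5c5c5c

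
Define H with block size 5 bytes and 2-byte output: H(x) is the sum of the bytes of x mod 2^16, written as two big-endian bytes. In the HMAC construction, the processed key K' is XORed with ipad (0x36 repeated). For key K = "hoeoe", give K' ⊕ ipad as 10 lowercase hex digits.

Key "hoeoe" = 68 6f 65 6f 65 is exactly B = 5 bytes: K' = 68 6f 65 6f 65.
XOR each byte with 0x36: 68⊕36=5e, 6f⊕36=59, 65⊕36=53, 6f⊕36=59, 65⊕36=53.

5e59535953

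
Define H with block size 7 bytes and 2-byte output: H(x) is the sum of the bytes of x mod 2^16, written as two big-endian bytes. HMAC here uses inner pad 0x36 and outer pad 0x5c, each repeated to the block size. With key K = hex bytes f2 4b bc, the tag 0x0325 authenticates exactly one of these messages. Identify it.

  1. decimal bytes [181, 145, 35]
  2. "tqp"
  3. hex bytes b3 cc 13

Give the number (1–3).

1

Key hex bytes f2 4b bc is 3 bytes ≤ B = 7; zero-pad to 7 bytes: K' = f2 4b bc 00 00 00 00.
K' ⊕ ipad = c4 7d 8a 36 36 36 36; K' ⊕ opad = ae 17 e0 5c 5c 5c 5c.
m1: inner = H(c4 7d 8a 36 36 36 36 b5 91 23) = 04 0c; tag = H(ae 17 e0 5c 5c 5c 5c 04 0c) = 0325 ← matches
m2: inner = H(c4 7d 8a 36 36 36 36 74 71 70) = 03 f8; tag = H(ae 17 e0 5c 5c 5c 5c 03 f8) = 0410
m3: inner = H(c4 7d 8a 36 36 36 36 b3 cc 13) = 04 35; tag = H(ae 17 e0 5c 5c 5c 5c 04 35) = 034e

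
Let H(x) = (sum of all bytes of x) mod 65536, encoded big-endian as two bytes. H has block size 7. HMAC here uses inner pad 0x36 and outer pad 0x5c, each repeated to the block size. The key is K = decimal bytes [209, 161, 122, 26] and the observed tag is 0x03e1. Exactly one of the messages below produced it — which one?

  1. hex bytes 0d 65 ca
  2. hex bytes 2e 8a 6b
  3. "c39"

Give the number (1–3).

1

Key decimal bytes [209, 161, 122, 26] = d1 a1 7a 1a is 4 bytes ≤ B = 7; zero-pad to 7 bytes: K' = d1 a1 7a 1a 00 00 00.
K' ⊕ ipad = e7 97 4c 2c 36 36 36; K' ⊕ opad = 8d fd 26 46 5c 5c 5c.
m1: inner = H(e7 97 4c 2c 36 36 36 0d 65 ca) = 03 d4; tag = H(8d fd 26 46 5c 5c 5c 03 d4) = 03e1 ← matches
m2: inner = H(e7 97 4c 2c 36 36 36 2e 8a 6b) = 03 bb; tag = H(8d fd 26 46 5c 5c 5c 03 bb) = 03c8
m3: inner = H(e7 97 4c 2c 36 36 36 63 33 39) = 03 67; tag = H(8d fd 26 46 5c 5c 5c 03 67) = 0374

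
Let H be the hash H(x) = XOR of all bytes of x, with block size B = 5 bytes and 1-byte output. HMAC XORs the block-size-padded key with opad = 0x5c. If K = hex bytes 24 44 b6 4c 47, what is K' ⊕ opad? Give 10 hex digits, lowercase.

7818ea101b

Key hex bytes 24 44 b6 4c 47 is exactly B = 5 bytes: K' = 24 44 b6 4c 47.
XOR each byte with 0x5c: 24⊕5c=78, 44⊕5c=18, b6⊕5c=ea, 4c⊕5c=10, 47⊕5c=1b.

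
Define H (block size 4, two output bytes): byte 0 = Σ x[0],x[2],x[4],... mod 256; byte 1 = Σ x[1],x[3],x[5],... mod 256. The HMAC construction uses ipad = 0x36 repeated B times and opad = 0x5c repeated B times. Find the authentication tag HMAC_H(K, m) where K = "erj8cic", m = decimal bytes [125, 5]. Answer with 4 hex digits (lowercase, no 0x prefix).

Key "erj8cic" = 65 72 6a 38 63 69 63 is 7 bytes > B = 4, so hash it first: H(key) = 95 13, then zero-pad to 4 bytes: K' = 95 13 00 00.
K' ⊕ ipad = a3 25 36 36.  K' ⊕ opad = c9 4f 5c 5c.
Inner input = (K'⊕ipad) ∥ m = a3 25 36 36 ∥ 7d 05.
Inner hash: even-index sum = 342 mod 256 = 86; odd-index sum = 96 mod 256 = 96 → 56 60.
Outer input = (K'⊕opad) ∥ inner = c9 4f 5c 5c ∥ 56 60.
Outer hash (tag): even-index sum = 379 mod 256 = 123; odd-index sum = 267 mod 256 = 11 → 7b 0b.

7b0b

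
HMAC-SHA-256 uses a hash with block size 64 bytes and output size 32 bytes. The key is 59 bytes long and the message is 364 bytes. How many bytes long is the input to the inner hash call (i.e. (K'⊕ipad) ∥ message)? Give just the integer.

Key is 59 ≤ 64 bytes, zero-padded: |K'| = 64.
Inner input = (K'⊕ipad) ∥ m → 64 + 364 = 428 bytes.

428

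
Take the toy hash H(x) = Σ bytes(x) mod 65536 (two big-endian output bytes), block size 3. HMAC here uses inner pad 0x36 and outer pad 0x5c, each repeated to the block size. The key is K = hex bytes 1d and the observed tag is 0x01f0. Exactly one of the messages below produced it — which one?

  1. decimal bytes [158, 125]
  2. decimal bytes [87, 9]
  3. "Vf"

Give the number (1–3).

Key hex bytes 1d is 1 byte ≤ B = 3; zero-pad to 3 bytes: K' = 1d 00 00.
K' ⊕ ipad = 2b 36 36; K' ⊕ opad = 41 5c 5c.
m1: inner = H(2b 36 36 9e 7d) = 01 b2; tag = H(41 5c 5c 01 b2) = 01ac
m2: inner = H(2b 36 36 57 09) = 00 f7; tag = H(41 5c 5c 00 f7) = 01f0 ← matches
m3: inner = H(2b 36 36 56 66) = 01 53; tag = H(41 5c 5c 01 53) = 014d

2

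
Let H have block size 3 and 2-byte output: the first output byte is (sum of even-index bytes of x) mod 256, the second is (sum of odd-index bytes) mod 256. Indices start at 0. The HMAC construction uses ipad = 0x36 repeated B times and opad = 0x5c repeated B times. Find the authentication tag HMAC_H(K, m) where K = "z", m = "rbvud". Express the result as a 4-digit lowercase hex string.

04b5

Key "z" = 7a is 1 byte ≤ B = 3; zero-pad to 3 bytes: K' = 7a 00 00.
K' ⊕ ipad = 4c 36 36.  K' ⊕ opad = 26 5c 5c.
Inner input = (K'⊕ipad) ∥ m = 4c 36 36 ∥ 72 62 76 75 64.
Inner hash: even-index sum = 345 mod 256 = 89; odd-index sum = 386 mod 256 = 130 → 59 82.
Outer input = (K'⊕opad) ∥ inner = 26 5c 5c ∥ 59 82.
Outer hash (tag): even-index sum = 260 mod 256 = 4; odd-index sum = 181 mod 256 = 181 → 04 b5.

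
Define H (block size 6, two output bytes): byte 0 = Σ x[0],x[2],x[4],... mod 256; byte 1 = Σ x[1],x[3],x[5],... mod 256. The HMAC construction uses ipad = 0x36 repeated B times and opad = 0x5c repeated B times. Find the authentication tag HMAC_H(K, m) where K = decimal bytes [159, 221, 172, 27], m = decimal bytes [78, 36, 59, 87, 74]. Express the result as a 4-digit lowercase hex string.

Key decimal bytes [159, 221, 172, 27] = 9f dd ac 1b is 4 bytes ≤ B = 6; zero-pad to 6 bytes: K' = 9f dd ac 1b 00 00.
K' ⊕ ipad = a9 eb 9a 2d 36 36.  K' ⊕ opad = c3 81 f0 47 5c 5c.
Inner input = (K'⊕ipad) ∥ m = a9 eb 9a 2d 36 36 ∥ 4e 24 3b 57 4a.
Inner hash: even-index sum = 588 mod 256 = 76; odd-index sum = 457 mod 256 = 201 → 4c c9.
Outer input = (K'⊕opad) ∥ inner = c3 81 f0 47 5c 5c ∥ 4c c9.
Outer hash (tag): even-index sum = 603 mod 256 = 91; odd-index sum = 493 mod 256 = 237 → 5b ed.

5bed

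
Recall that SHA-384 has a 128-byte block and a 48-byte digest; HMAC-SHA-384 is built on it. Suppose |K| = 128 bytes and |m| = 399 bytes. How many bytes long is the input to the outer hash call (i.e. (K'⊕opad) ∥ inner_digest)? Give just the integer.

Key is 128 ≤ 128 bytes, zero-padded: |K'| = 128.
Outer input = (K'⊕opad) ∥ H(inner) → 128 + 48 = 176 bytes.

176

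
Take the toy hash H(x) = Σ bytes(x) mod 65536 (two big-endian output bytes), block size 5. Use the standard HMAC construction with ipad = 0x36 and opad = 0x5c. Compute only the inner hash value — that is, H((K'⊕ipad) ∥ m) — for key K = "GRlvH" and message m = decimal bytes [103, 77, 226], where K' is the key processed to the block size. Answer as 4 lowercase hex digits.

0383

Key "GRlvH" = 47 52 6c 76 48 is exactly B = 5 bytes: K' = 47 52 6c 76 48.
K' ⊕ ipad = 71 64 5a 40 7e.
Inner input = 71 64 5a 40 7e ∥ 67 4d e2.
Inner hash: sum = 113+100+90+64+126+103+77+226 = 899 → 03 83.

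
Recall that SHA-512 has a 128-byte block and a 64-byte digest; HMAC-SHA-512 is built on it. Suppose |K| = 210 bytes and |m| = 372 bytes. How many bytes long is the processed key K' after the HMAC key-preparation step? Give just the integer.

128

Key is 210 > 128 bytes, so it is hashed to 64 bytes then zero-padded to 128: |K'| = 128.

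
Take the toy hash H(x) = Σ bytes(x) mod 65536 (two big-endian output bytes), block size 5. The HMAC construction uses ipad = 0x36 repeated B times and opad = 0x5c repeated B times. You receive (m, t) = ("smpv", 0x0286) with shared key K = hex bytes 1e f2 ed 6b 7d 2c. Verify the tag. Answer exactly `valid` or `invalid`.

valid

Key hex bytes 1e f2 ed 6b 7d 2c is 6 bytes > B = 5, so hash it first: H(key) = 03 11, then zero-pad to 5 bytes: K' = 03 11 00 00 00.
K' ⊕ ipad = 35 27 36 36 36; K' ⊕ opad = 5f 4d 5c 5c 5c.
Inner hash: sum = 53+39+54+54+54+115+109+112+118 = 708 → 02 c4.
Outer hash (recomputed tag): sum = 95+77+92+92+92+2+196 = 646 → 02 86.
Recomputed tag = 0286; claimed = 0286 → match.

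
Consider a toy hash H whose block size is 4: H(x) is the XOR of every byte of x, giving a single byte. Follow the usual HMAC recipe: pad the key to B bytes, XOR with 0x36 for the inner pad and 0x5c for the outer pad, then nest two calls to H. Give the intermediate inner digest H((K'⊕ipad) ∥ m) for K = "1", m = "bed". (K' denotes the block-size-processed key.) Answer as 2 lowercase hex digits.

Key "1" = 31 is 1 byte ≤ B = 4; zero-pad to 4 bytes: K' = 31 00 00 00.
K' ⊕ ipad = 07 36 36 36.
Inner input = 07 36 36 36 ∥ 62 65 64.
Inner hash: XOR 07⊕36⊕36⊕36⊕62⊕65⊕64 = 52.

52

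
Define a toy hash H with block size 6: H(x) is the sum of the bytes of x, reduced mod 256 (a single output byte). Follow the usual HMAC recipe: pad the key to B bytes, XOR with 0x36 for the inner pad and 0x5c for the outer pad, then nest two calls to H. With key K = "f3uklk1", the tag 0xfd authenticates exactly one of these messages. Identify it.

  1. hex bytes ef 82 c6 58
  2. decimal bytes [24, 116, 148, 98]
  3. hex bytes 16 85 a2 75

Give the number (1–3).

Key "f3uklk1" = 66 33 75 6b 6c 6b 31 is 7 bytes > B = 6, so hash it first: H(key) = 81, then zero-pad to 6 bytes: K' = 81 00 00 00 00 00.
K' ⊕ ipad = b7 36 36 36 36 36; K' ⊕ opad = dd 5c 5c 5c 5c 5c.
m1: inner = H(b7 36 36 36 36 36 ef 82 c6 58) = 54; tag = H(dd 5c 5c 5c 5c 5c 54) = fd ← matches
m2: inner = H(b7 36 36 36 36 36 18 74 94 62) = 47; tag = H(dd 5c 5c 5c 5c 5c 47) = f0
m3: inner = H(b7 36 36 36 36 36 16 85 a2 75) = 77; tag = H(dd 5c 5c 5c 5c 5c 77) = 20

1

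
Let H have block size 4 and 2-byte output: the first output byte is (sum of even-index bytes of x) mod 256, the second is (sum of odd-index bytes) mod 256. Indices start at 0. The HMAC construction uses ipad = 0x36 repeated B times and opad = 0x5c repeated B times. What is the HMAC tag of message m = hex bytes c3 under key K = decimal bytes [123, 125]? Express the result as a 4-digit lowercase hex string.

c9fe

Key decimal bytes [123, 125] = 7b 7d is 2 bytes ≤ B = 4; zero-pad to 4 bytes: K' = 7b 7d 00 00.
K' ⊕ ipad = 4d 4b 36 36.  K' ⊕ opad = 27 21 5c 5c.
Inner input = (K'⊕ipad) ∥ m = 4d 4b 36 36 ∥ c3.
Inner hash: even-index sum = 326 mod 256 = 70; odd-index sum = 129 mod 256 = 129 → 46 81.
Outer input = (K'⊕opad) ∥ inner = 27 21 5c 5c ∥ 46 81.
Outer hash (tag): even-index sum = 201 mod 256 = 201; odd-index sum = 254 mod 256 = 254 → c9 fe.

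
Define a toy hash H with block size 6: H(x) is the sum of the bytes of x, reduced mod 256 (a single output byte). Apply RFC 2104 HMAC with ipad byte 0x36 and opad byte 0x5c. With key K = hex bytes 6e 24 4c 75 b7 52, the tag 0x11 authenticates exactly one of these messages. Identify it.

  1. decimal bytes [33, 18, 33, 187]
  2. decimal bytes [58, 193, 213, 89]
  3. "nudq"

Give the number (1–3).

2

Key hex bytes 6e 24 4c 75 b7 52 is exactly B = 6 bytes: K' = 6e 24 4c 75 b7 52.
K' ⊕ ipad = 58 12 7a 43 81 64; K' ⊕ opad = 32 78 10 29 eb 0e.
m1: inner = H(58 12 7a 43 81 64 21 12 21 bb) = 1b; tag = H(32 78 10 29 eb 0e 1b) = f7
m2: inner = H(58 12 7a 43 81 64 3a c1 d5 59) = 35; tag = H(32 78 10 29 eb 0e 35) = 11 ← matches
m3: inner = H(58 12 7a 43 81 64 6e 75 64 71) = c4; tag = H(32 78 10 29 eb 0e c4) = a0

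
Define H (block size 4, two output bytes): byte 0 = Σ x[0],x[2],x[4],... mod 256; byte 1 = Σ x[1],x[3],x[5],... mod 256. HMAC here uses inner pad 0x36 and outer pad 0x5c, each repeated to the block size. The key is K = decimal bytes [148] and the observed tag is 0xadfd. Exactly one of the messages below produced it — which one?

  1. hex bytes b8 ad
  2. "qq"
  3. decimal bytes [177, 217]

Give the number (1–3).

3

Key decimal bytes [148] = 94 is 1 byte ≤ B = 4; zero-pad to 4 bytes: K' = 94 00 00 00.
K' ⊕ ipad = a2 36 36 36; K' ⊕ opad = c8 5c 5c 5c.
m1: inner = H(a2 36 36 36 b8 ad) = 90 19; tag = H(c8 5c 5c 5c 90 19) = b4d1
m2: inner = H(a2 36 36 36 71 71) = 49 dd; tag = H(c8 5c 5c 5c 49 dd) = 6d95
m3: inner = H(a2 36 36 36 b1 d9) = 89 45; tag = H(c8 5c 5c 5c 89 45) = adfd ← matches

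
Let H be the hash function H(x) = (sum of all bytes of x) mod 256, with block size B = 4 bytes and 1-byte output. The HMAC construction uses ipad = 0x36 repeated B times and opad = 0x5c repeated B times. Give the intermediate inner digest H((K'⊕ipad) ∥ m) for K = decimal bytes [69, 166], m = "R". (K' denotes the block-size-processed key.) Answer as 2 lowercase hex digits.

c1

Key decimal bytes [69, 166] = 45 a6 is 2 bytes ≤ B = 4; zero-pad to 4 bytes: K' = 45 a6 00 00.
K' ⊕ ipad = 73 90 36 36.
Inner input = 73 90 36 36 ∥ 52.
Inner hash: sum = 115+144+54+54+82 = 449; mod 256 = 193 → c1.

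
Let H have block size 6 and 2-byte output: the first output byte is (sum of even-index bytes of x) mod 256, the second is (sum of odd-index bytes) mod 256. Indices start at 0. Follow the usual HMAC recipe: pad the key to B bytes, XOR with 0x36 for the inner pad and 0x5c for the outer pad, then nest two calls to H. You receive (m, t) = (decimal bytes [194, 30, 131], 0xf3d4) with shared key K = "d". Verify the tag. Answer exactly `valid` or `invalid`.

Key "d" = 64 is 1 byte ≤ B = 6; zero-pad to 6 bytes: K' = 64 00 00 00 00 00.
K' ⊕ ipad = 52 36 36 36 36 36; K' ⊕ opad = 38 5c 5c 5c 5c 5c.
Inner hash: even-index sum = 515 mod 256 = 3; odd-index sum = 192 mod 256 = 192 → 03 c0.
Outer hash (recomputed tag): even-index sum = 243 mod 256 = 243; odd-index sum = 468 mod 256 = 212 → f3 d4.
Recomputed tag = f3d4; claimed = f3d4 → match.

valid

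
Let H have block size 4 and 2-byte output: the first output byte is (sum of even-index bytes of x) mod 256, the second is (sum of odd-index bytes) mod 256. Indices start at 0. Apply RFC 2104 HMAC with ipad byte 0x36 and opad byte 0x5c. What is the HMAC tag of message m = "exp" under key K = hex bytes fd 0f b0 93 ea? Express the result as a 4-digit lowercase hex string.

Key hex bytes fd 0f b0 93 ea is 5 bytes > B = 4, so hash it first: H(key) = 97 a2, then zero-pad to 4 bytes: K' = 97 a2 00 00.
K' ⊕ ipad = a1 94 36 36.  K' ⊕ opad = cb fe 5c 5c.
Inner input = (K'⊕ipad) ∥ m = a1 94 36 36 ∥ 65 78 70.
Inner hash: even-index sum = 428 mod 256 = 172; odd-index sum = 322 mod 256 = 66 → ac 42.
Outer input = (K'⊕opad) ∥ inner = cb fe 5c 5c ∥ ac 42.
Outer hash (tag): even-index sum = 467 mod 256 = 211; odd-index sum = 412 mod 256 = 156 → d3 9c.

d39c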